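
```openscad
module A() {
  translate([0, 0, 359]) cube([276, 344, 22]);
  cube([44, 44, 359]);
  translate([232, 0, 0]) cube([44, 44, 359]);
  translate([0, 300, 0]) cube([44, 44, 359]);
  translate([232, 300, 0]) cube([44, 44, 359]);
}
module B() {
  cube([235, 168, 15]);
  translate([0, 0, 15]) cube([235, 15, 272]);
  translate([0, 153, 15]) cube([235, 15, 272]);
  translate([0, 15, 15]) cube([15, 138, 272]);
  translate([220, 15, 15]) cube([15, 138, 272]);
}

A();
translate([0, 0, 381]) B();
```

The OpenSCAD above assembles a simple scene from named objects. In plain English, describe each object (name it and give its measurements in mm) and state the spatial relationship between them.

A is a simple wooden stool: a rectangular seat 276 mm (x) by 344 mm (y), 22 mm thick, top face at z = 381 mm, on four square legs, each 44×44 mm in cross-section. The legs rest on z = 0, each flush with a corner of the seat.

B is an open storage box with external size 235×168×287 mm and wall thickness 15 mm (the base is also 15 mm thick). The base covers the whole footprint; the four walls stand on the base, with the y-facing walls full-width and the x-facing walls fitting between their inner faces.

The open box is on top of the stool.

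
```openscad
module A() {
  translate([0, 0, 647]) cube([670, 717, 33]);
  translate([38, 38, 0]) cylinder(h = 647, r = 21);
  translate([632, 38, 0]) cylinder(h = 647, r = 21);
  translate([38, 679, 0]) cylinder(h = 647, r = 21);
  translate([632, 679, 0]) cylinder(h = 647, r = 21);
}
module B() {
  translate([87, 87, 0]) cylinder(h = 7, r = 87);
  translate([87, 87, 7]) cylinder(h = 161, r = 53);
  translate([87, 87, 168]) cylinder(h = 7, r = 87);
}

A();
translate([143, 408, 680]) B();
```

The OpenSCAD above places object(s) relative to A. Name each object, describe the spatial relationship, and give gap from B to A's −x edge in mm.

The spool's min-x is at 143; the table's min-x is 0; gap = 143 mm.

A is a table. B is a spool. The spool is on top of the table. The gap from the spool to the table's −x edge is 143 mm.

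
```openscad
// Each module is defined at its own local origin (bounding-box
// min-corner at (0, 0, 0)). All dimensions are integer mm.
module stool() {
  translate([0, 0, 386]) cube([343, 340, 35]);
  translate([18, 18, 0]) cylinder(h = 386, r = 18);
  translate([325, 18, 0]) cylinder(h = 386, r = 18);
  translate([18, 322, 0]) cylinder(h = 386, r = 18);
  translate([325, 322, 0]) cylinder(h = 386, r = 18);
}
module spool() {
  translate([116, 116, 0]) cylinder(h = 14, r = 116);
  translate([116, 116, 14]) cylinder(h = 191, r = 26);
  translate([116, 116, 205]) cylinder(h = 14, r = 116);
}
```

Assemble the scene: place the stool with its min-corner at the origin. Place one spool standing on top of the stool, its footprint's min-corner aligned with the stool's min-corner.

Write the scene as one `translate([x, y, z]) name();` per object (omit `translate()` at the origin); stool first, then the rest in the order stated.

stool();
translate([0, 0, 421]) spool();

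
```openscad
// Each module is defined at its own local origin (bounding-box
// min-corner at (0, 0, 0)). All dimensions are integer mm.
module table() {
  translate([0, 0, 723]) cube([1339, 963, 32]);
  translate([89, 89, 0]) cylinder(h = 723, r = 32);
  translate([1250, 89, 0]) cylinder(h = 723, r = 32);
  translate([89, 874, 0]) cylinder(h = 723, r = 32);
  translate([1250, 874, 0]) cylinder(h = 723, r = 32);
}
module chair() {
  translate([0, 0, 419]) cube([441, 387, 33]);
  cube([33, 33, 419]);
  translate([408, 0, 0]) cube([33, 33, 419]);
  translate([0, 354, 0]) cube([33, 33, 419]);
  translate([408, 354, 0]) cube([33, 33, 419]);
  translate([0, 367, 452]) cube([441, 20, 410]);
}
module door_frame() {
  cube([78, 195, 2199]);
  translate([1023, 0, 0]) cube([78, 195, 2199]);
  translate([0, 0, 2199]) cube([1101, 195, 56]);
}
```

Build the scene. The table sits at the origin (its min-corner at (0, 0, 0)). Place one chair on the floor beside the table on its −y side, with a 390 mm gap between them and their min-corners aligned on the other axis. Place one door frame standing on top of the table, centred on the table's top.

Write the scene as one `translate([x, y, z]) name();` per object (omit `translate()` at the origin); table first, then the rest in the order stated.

table();
translate([0, -777, 0]) chair();
translate([119, 384, 755]) door_frame();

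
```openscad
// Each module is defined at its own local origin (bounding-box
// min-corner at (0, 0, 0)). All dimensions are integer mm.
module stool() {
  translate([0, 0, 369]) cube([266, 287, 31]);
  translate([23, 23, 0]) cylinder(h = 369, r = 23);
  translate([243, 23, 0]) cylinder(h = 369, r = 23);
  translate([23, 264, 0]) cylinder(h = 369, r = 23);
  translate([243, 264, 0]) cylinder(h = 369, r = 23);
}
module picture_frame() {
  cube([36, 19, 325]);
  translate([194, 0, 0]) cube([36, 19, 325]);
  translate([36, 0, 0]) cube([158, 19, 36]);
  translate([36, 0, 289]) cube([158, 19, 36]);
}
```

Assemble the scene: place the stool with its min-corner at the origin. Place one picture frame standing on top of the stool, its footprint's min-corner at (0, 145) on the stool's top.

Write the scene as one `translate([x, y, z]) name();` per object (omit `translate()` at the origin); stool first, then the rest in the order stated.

stool();
translate([0, 145, 400]) picture_frame();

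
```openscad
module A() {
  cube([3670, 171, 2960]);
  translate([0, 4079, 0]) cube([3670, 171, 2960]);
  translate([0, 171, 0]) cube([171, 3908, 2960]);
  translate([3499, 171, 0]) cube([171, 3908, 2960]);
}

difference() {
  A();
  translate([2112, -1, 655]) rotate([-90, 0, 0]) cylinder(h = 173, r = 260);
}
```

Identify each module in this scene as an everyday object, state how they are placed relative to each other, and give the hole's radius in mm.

The subtracted cylinder has r = 260 mm.

A is a house frame. The house frame has a circular hole through its front wall. The hole's radius is 260 mm.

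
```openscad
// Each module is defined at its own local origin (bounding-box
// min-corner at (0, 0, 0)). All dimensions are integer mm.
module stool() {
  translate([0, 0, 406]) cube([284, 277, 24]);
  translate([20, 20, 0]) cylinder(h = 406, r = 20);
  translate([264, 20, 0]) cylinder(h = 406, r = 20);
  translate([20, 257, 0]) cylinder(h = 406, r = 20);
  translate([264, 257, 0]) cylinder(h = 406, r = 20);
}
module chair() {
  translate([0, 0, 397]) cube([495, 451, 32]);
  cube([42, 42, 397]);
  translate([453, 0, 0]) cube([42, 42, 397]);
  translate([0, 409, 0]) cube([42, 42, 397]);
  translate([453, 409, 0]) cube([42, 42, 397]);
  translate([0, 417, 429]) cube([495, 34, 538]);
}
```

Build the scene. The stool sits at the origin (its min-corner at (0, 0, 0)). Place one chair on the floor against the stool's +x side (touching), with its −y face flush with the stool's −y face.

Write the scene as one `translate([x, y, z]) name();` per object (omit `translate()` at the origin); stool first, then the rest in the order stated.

stool();
translate([284, 0, 0]) chair();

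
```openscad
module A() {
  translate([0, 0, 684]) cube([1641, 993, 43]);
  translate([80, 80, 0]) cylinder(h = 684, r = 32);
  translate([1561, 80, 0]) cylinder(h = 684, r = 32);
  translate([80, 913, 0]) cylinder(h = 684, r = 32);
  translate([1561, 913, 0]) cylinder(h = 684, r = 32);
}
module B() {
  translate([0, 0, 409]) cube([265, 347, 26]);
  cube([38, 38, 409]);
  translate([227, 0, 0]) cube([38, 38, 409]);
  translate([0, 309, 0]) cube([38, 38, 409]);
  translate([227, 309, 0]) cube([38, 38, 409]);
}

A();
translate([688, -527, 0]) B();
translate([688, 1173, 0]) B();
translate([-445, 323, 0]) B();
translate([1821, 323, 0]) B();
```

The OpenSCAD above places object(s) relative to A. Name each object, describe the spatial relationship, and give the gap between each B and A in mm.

Each stool's nearest face is 180 mm from the table's bounding box.

A is a table. B is a stool. Four stools sit around the table at the −y, +y, −x, +x sides. The gap between each stool and the table is 180 mm.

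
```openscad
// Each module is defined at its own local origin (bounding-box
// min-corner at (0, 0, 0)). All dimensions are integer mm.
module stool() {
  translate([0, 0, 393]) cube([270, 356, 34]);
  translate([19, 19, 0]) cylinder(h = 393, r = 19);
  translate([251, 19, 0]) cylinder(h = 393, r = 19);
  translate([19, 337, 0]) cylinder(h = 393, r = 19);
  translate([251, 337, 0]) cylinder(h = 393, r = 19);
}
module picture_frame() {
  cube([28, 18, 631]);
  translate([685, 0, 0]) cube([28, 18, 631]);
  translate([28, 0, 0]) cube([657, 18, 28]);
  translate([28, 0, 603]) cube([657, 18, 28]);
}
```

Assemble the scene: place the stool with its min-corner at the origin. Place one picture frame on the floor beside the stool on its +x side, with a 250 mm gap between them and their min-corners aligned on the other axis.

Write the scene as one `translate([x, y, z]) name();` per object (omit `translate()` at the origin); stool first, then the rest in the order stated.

stool();
translate([520, 0, 0]) picture_frame();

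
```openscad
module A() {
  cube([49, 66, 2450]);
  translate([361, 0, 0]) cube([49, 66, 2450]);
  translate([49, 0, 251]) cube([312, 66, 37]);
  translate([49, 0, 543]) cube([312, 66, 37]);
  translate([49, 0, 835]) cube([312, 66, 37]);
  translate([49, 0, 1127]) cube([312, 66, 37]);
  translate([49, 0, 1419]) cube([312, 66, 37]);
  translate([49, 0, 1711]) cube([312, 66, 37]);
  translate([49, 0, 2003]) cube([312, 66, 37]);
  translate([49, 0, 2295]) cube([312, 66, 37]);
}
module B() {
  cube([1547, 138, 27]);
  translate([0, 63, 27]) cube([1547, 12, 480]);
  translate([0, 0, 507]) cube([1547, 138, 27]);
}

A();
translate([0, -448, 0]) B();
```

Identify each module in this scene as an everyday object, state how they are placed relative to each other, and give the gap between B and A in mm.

A is a ladder. B is an I-beam. The I-beam is on the floor beside the ladder on its −y side. The gap between the I-beam and the ladder is 310 mm.

The I-beam's nearest face is 310 mm from the ladder's −y face.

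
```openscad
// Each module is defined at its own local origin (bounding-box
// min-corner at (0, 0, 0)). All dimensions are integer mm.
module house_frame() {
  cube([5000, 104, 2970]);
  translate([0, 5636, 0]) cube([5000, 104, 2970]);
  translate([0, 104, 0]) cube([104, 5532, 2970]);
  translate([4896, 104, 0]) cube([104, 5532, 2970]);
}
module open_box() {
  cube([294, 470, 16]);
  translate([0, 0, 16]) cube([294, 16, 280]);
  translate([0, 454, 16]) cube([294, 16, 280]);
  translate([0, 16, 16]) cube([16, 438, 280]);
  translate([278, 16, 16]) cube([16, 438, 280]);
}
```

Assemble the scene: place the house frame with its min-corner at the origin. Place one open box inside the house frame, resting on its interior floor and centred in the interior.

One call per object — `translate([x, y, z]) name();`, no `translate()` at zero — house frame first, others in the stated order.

house_frame();
translate([2353, 2635, 0]) open_box();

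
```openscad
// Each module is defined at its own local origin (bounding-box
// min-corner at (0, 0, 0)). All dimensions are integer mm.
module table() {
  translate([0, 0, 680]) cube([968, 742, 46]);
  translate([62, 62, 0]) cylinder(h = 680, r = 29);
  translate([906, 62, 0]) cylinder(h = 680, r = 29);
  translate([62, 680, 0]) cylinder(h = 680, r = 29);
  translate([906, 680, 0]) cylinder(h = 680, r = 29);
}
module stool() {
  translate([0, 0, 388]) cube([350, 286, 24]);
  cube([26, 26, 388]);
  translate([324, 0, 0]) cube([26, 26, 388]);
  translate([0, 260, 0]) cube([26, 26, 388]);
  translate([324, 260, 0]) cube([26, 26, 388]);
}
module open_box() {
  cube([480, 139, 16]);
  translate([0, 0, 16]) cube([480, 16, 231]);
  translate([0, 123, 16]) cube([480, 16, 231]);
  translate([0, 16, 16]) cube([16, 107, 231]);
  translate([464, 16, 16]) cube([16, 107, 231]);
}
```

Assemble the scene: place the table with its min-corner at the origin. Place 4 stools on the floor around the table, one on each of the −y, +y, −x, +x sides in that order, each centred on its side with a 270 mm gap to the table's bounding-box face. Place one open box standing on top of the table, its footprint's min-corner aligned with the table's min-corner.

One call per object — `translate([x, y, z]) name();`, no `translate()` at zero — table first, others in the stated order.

table();
translate([309, -556, 0]) stool();
translate([309, 1012, 0]) stool();
translate([-620, 228, 0]) stool();
translate([1238, 228, 0]) stool();
translate([0, 0, 726]) open_box();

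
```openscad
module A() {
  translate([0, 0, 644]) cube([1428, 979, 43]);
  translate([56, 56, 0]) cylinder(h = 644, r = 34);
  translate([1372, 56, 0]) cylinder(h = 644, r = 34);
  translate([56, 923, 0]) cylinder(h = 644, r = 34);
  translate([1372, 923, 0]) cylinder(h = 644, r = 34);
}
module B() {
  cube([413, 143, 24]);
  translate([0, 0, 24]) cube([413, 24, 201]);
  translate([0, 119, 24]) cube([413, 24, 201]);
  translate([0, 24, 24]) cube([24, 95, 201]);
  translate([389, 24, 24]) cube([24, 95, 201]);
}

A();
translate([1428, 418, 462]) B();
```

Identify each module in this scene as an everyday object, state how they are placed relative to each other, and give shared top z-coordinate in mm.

A is a table. B is an open box. The open box is beside the table with their tops flush at z = 687. The shared top z-coordinate is 687 mm.

Both tops at z = 687 mm.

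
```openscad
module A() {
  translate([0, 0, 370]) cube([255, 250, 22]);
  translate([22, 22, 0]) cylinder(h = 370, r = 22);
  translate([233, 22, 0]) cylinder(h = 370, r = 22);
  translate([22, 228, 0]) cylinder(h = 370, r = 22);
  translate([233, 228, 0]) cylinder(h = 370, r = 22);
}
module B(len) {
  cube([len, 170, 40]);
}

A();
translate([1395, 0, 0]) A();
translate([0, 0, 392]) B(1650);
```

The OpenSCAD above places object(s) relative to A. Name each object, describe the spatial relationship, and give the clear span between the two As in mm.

A is a stool. B is a beam. A beam spans the tops of two stools. The clear span between the two stools is 1140 mm.

Second stool starts at x = 1395; first ends at x = 255; clear span = 1395 − 255 = 1140 mm.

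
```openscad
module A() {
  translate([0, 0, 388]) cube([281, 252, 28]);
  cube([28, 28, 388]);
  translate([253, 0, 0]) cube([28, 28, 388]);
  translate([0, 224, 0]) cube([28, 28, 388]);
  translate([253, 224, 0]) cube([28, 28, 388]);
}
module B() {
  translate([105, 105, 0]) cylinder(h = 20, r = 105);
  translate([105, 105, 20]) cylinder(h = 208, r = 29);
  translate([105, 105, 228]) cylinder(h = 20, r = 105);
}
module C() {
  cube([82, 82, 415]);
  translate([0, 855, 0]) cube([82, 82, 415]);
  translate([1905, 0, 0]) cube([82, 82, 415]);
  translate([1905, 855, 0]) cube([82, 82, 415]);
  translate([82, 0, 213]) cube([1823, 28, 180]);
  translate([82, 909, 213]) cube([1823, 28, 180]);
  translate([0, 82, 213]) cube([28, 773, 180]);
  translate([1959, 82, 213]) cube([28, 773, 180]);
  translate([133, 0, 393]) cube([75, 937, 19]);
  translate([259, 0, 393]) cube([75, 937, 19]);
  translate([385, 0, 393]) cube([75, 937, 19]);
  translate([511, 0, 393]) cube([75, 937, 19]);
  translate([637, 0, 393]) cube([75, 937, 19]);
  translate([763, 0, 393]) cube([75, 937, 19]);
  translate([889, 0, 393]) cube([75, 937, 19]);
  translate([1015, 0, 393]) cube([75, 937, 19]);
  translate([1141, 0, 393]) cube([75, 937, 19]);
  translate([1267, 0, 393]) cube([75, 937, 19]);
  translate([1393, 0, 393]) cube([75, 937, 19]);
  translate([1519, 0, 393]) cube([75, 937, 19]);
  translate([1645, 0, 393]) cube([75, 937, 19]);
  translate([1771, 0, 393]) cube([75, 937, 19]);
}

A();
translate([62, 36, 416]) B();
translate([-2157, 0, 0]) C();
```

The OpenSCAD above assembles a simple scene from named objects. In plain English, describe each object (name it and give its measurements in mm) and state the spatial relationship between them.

A is a simple wooden stool: a rectangular seat 281 mm (x) by 252 mm (y), 28 mm thick, top face at z = 416 mm, on four square legs, each 28×28 mm in cross-section. The legs rest on z = 0, each flush with a corner of the seat.

B is a spool: two coaxial disc flanges of radius 105 mm and thickness 20 mm, joined by a core cylinder of radius 29 mm and height 208 mm. The lower flange rests on z = 0 and the three cylinders share a vertical axis.

C is a bed frame 1987 mm long (x) by 937 mm wide (y). Four 82×82 mm corner posts, 415 mm tall, at the corners of the footprint. Four rails of 28 mm thickness and 180 mm height run between adjacent posts with their undersides at z = 213 mm, their outer faces flush with the outside of the frame (the two x-running rails run between the posts' inner faces; the two y-running rails run between the posts' inner faces). 14 slats, each 75 mm wide (x) and 19 mm thick, lie across the top of the two x-running rails, running the full 937 mm width of the frame in y; the slats are evenly spaced along x between the inner faces of the end posts with equal gaps (rounded down to the nearest mm) at the −x end and between each pair — any rounding remainder accumulates at the +x end.

The spool is on top of the stool. The bed frame is on the floor beside the stool on its −x side.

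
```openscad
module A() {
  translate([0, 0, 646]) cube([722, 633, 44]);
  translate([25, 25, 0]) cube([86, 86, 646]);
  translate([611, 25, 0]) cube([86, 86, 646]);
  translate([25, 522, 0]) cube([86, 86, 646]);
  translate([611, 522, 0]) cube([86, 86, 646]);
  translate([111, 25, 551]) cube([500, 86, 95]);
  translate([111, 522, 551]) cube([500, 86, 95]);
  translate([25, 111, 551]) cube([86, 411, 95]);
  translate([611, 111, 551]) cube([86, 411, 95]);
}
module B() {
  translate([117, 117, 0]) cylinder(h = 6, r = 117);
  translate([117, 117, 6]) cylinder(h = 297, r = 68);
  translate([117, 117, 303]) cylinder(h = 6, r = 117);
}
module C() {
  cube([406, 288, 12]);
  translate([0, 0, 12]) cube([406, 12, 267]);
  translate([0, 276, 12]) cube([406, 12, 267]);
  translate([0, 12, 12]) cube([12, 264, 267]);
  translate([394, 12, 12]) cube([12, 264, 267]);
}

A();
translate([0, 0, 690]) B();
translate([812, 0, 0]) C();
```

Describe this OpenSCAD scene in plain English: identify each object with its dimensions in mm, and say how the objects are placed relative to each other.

A is a rectangular dining table. The top is 722×633×44 mm with its upper surface at z = 690 mm. It stands on four 86×86 mm square legs, each inset 25 mm from the nearest pair of top edges, running from the floor to the underside of the top. Four apron rails, 86 mm thick and 95 mm tall, run between adjacent legs with their top edges flush with the underside of the top and their outer faces flush with the legs' outer faces.

B is a spool: two coaxial disc flanges of radius 117 mm and thickness 6 mm, joined by a core cylinder of radius 68 mm and height 297 mm. The lower flange rests on z = 0 and the three cylinders share a vertical axis.

C is an open-topped rectangular box: outside dimensions 406×288×279 mm, with a uniform wall and base thickness of 12 mm. The base is a full 406×288 slab on the floor; four walls sit on top of the base. The front and back walls (the −y and +y sides) span the full width; the two side walls fit between them.

The spool is on top of the table. The open box is on the floor beside the table on its +x side.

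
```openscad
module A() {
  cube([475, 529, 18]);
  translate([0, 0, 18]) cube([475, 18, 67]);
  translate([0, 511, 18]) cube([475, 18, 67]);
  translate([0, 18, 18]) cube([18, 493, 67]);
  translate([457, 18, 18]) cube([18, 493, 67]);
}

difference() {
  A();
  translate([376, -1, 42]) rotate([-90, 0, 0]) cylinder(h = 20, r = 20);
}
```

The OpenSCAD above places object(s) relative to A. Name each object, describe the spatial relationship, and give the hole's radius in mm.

The subtracted cylinder has r = 20 mm.

A is an open box. The open box has a circular hole through its front wall. The hole's radius is 20 mm.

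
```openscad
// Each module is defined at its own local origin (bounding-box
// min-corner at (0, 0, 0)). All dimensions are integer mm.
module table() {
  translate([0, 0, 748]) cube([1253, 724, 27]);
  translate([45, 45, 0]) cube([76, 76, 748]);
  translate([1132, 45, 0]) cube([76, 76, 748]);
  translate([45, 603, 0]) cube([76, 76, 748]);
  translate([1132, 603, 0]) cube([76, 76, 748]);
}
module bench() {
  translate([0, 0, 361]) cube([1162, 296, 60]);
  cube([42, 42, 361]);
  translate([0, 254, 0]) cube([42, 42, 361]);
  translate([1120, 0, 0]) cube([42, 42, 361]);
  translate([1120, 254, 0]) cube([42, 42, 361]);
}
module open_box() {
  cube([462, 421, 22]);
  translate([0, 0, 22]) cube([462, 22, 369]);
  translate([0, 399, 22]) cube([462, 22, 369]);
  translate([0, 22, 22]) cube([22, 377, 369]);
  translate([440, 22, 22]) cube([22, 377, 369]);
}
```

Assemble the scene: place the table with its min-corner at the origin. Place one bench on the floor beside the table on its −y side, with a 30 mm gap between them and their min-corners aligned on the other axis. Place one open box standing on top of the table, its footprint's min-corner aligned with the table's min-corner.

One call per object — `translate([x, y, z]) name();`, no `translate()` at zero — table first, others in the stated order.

table();
translate([0, -326, 0]) bench();
translate([0, 0, 775]) open_box();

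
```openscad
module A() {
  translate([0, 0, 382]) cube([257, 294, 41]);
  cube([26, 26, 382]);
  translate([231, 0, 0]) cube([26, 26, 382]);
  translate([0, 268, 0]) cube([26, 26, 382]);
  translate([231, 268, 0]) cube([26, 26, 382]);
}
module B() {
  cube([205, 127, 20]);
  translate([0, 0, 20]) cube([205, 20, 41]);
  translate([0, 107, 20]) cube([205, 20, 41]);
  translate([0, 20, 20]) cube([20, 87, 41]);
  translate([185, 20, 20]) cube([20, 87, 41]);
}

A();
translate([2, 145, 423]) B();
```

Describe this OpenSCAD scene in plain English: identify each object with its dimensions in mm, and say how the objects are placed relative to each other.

A is a simple wooden stool: a rectangular seat 257 mm (x) by 294 mm (y), 41 mm thick, top face at z = 423 mm, on four square legs, each 26×26 mm in cross-section. The legs rest on z = 0, each flush with a corner of the seat.

B is an open-topped rectangular box: outside dimensions 205×127×61 mm, with a uniform wall and base thickness of 20 mm. The base is a full 205×127 slab on the floor; four walls sit on top of the base. The front and back walls (the −y and +y sides) span the full width; the two side walls fit between them.

The open box is on top of the stool.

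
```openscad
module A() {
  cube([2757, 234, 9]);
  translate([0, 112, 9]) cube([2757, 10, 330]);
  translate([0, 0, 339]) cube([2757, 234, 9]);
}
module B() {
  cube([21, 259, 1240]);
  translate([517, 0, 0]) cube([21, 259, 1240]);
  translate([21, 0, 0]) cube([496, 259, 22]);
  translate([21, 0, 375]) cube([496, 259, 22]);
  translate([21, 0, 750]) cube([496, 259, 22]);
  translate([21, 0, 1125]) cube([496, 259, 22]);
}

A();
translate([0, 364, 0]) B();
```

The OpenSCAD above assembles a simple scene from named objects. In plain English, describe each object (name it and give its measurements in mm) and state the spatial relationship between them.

A is an I-beam lying along x, 2757 mm long. Overall section height 348 mm. Two flanges 234 mm wide (y) and 9 mm thick, one on the floor and one at the top; a web 10 mm thick runs between them, centred on the flange width.

B is a bookshelf 538 mm wide overall, 259 mm deep and 1240 mm tall. The two sides are 21 mm thick vertical panels. 4 horizontal shelves of 22 mm thickness span between the inner faces of the sides; the lowest shelf sits on the floor and shelves are stacked with a clear vertical gap of 353 mm between each pair.

The bookshelf is on the floor beside the I-beam on its +y side.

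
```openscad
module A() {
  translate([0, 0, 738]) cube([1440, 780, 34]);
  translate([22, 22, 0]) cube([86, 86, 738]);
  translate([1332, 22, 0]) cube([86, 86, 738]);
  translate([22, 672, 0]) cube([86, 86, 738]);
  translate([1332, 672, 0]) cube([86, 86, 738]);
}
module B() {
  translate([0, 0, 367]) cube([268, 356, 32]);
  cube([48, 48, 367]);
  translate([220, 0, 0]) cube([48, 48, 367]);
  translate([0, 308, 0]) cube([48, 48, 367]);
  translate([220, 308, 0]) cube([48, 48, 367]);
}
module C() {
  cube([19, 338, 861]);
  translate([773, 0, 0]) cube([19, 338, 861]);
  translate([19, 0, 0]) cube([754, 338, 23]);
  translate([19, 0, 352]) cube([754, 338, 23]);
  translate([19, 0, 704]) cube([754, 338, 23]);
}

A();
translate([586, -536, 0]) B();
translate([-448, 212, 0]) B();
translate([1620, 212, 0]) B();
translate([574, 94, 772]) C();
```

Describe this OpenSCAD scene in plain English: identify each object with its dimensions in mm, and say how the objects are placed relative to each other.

A is a rectangular dining table. The top is 1440×780×34 mm with its upper surface at z = 772 mm. It stands on four 86×86 mm square legs, each inset 22 mm from the nearest pair of top edges, running from the floor to the underside of the top.

B is a four-legged stool. The seat is 268×356 mm, 32 mm thick, top at z = 399 mm. It stands on four square legs, each 48×48 mm in cross-section, from z = 0 to the seat underside, each flush with a corner of the seat.

C is a bookshelf 792 mm wide overall, 338 mm deep and 861 mm tall. The two sides are 19 mm thick vertical panels. 3 horizontal shelves of 23 mm thickness span between the inner faces of the sides; the lowest shelf sits on the floor and shelves are stacked with a clear vertical gap of 329 mm between each pair.

Three stools sit around the table at the −y, −x, +x sides. The bookshelf is on top of the table.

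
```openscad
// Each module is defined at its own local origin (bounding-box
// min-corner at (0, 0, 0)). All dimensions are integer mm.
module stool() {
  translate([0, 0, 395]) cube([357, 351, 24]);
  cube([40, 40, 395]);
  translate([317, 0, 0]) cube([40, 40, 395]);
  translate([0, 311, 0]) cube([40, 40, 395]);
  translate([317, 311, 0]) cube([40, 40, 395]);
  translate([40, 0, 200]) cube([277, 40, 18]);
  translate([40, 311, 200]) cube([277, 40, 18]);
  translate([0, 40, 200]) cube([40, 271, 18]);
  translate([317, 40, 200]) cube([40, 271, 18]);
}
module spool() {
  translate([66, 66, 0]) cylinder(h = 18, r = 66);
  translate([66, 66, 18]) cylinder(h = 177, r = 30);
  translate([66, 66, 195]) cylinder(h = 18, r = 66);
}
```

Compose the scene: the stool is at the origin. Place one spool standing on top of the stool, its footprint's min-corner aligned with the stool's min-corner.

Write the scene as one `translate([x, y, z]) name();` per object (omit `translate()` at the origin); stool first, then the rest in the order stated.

stool();
translate([0, 0, 419]) spool();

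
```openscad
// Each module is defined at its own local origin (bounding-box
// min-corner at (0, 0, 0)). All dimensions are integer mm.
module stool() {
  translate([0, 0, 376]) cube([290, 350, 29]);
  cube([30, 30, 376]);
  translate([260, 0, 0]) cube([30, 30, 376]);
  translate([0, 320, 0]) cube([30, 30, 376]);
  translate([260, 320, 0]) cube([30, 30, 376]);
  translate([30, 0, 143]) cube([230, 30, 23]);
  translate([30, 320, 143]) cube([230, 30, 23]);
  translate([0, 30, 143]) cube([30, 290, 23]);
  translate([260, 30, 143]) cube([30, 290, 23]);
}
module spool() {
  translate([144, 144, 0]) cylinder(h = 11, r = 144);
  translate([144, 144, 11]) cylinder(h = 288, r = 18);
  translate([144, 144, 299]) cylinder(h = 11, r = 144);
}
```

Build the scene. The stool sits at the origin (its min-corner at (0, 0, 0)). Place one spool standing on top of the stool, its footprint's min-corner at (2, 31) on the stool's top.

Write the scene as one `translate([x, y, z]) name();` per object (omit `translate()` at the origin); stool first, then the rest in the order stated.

stool();
translate([2, 31, 405]) spool();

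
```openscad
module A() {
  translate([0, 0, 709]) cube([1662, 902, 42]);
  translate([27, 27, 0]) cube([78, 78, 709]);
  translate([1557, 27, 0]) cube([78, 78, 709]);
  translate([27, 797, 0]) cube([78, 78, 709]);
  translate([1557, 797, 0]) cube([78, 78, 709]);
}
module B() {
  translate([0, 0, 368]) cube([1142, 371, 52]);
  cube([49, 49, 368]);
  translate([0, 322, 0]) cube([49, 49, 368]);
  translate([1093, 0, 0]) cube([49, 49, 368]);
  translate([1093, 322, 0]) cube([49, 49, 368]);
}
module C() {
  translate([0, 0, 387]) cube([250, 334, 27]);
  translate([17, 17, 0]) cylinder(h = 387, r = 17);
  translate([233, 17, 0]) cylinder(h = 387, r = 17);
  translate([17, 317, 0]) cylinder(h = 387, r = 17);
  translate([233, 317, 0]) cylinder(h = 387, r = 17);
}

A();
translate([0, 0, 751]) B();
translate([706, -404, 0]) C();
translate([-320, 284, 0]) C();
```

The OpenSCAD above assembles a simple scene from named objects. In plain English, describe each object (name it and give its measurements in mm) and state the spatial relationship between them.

A is a table with a 1662×902 mm rectangular top, 42 mm thick, top surface at z = 751 mm, supported by four 78×78 mm square legs, each inset 27 mm from the nearest pair of top edges, running from the floor.

B is a long wooden bench with a 1142 mm (x) × 371 mm (y) seat, 52 mm thick, its top surface 420 mm above the floor. Four 49 mm square legs at the seat corners, flush with the edges, run from z = 0 to the seat underside.

C is a simple wooden stool: a rectangular seat 250 mm (x) by 334 mm (y), 27 mm thick, top face at z = 414 mm, on four round legs, each 34 mm in diameter. The legs rest on z = 0, each leg's axis is inset half a diameter from the nearest pair of seat edges (so the leg's bounding box is flush with the corner).

The bench is on top of the table. Two stools sit around the table at the −y, −x sides.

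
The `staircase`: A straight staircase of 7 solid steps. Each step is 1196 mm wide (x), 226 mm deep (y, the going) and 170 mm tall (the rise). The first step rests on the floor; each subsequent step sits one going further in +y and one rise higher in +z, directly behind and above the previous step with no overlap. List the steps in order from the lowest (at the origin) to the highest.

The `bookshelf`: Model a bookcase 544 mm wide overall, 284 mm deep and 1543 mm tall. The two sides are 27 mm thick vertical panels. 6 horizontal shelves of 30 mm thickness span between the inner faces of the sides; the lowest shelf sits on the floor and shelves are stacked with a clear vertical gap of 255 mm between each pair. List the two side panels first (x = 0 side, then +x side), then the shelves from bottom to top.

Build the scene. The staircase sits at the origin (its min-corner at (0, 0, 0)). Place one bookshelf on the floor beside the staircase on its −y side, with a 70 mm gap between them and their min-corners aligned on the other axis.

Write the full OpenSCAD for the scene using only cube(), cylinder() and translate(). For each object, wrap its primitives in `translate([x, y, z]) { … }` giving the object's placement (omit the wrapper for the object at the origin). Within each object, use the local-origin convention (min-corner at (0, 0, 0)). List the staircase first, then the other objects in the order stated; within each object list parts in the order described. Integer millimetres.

cube([1196, 226, 170]);
translate([0, 226, 170]) cube([1196, 226, 170]);
translate([0, 452, 340]) cube([1196, 226, 170]);
translate([0, 678, 510]) cube([1196, 226, 170]);
translate([0, 904, 680]) cube([1196, 226, 170]);
translate([0, 1130, 850]) cube([1196, 226, 170]);
translate([0, 1356, 1020]) cube([1196, 226, 170]);
translate([0, -354, 0]) {
  cube([27, 284, 1543]);
  translate([517, 0, 0]) cube([27, 284, 1543]);
  translate([27, 0, 0]) cube([490, 284, 30]);
  translate([27, 0, 285]) cube([490, 284, 30]);
  translate([27, 0, 570]) cube([490, 284, 30]);
  translate([27, 0, 855]) cube([490, 284, 30]);
  translate([27, 0, 1140]) cube([490, 284, 30]);
  translate([27, 0, 1425]) cube([490, 284, 30]);
}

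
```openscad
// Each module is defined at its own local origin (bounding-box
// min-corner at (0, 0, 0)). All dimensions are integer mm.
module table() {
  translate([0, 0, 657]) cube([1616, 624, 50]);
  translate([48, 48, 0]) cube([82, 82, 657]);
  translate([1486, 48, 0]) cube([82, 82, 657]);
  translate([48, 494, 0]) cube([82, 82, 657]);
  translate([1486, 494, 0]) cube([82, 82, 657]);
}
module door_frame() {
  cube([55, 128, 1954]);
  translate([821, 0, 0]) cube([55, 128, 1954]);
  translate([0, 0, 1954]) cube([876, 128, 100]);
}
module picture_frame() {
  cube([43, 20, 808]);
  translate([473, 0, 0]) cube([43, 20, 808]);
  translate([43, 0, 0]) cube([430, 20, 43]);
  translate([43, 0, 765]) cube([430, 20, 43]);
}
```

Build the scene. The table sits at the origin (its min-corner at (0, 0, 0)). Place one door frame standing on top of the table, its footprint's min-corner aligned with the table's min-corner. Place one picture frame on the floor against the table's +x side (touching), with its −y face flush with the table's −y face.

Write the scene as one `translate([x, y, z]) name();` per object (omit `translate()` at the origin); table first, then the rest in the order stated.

table();
translate([0, 0, 707]) door_frame();
translate([1616, 0, 0]) picture_frame();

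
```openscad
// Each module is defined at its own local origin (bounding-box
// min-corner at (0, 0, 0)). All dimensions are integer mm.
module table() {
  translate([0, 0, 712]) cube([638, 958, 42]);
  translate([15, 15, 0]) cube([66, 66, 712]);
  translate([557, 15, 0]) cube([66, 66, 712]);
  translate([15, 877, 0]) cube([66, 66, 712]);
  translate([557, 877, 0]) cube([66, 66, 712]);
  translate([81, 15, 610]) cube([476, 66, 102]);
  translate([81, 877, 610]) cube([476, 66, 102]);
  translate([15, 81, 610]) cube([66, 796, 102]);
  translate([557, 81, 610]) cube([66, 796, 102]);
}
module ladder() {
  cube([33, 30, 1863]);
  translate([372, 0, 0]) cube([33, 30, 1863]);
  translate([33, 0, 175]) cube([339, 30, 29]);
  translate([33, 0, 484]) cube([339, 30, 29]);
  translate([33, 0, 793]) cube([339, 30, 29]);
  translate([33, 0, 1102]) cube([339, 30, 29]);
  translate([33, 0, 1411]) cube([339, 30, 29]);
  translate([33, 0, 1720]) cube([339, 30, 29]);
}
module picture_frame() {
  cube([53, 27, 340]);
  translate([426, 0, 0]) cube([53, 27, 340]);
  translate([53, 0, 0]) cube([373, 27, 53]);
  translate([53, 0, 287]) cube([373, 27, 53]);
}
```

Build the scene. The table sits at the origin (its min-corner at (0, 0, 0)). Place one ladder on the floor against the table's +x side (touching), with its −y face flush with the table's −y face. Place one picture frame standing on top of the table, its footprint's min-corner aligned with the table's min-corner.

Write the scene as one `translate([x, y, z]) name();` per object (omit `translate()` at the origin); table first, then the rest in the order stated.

table();
translate([638, 0, 0]) ladder();
translate([0, 0, 754]) picture_frame();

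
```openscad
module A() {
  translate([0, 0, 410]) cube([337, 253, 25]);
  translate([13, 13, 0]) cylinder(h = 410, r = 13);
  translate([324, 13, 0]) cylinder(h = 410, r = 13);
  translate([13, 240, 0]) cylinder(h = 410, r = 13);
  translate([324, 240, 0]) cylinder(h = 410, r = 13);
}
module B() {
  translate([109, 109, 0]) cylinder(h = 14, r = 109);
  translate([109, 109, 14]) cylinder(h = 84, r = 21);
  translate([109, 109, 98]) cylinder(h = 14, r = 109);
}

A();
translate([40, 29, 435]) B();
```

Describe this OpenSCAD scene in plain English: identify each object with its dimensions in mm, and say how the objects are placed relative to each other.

A is a four-legged stool. The seat is 337×253 mm, 25 mm thick, top at z = 435 mm. It stands on four round legs, each 26 mm in diameter, from z = 0 to the seat underside, each leg's axis is inset half a diameter from the nearest pair of seat edges (so the leg's bounding box is flush with the corner).

B is a spool: two coaxial disc flanges of radius 109 mm and thickness 14 mm, joined by a core cylinder of radius 21 mm and height 84 mm. The lower flange rests on z = 0 and the three cylinders share a vertical axis.

The spool is on top of the stool.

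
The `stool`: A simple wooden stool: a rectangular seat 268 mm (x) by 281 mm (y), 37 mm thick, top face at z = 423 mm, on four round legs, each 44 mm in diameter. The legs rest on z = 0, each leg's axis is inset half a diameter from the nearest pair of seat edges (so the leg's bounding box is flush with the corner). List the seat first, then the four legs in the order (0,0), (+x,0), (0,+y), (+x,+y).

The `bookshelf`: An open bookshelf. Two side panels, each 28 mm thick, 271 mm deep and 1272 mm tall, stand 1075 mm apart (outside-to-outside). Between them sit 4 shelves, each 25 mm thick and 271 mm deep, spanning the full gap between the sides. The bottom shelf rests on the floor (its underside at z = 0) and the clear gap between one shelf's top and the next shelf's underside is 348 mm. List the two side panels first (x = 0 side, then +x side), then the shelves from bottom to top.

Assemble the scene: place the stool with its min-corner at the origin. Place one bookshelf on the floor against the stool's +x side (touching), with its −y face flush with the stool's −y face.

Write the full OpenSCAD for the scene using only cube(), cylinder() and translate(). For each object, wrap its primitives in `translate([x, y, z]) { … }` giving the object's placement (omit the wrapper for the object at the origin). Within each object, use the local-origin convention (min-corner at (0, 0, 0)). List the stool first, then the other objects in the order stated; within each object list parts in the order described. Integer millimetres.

translate([0, 0, 386]) cube([268, 281, 37]);
translate([22, 22, 0]) cylinder(h = 386, r = 22);
translate([246, 22, 0]) cylinder(h = 386, r = 22);
translate([22, 259, 0]) cylinder(h = 386, r = 22);
translate([246, 259, 0]) cylinder(h = 386, r = 22);
translate([268, 0, 0]) {
  cube([28, 271, 1272]);
  translate([1047, 0, 0]) cube([28, 271, 1272]);
  translate([28, 0, 0]) cube([1019, 271, 25]);
  translate([28, 0, 373]) cube([1019, 271, 25]);
  translate([28, 0, 746]) cube([1019, 271, 25]);
  translate([28, 0, 1119]) cube([1019, 271, 25]);
}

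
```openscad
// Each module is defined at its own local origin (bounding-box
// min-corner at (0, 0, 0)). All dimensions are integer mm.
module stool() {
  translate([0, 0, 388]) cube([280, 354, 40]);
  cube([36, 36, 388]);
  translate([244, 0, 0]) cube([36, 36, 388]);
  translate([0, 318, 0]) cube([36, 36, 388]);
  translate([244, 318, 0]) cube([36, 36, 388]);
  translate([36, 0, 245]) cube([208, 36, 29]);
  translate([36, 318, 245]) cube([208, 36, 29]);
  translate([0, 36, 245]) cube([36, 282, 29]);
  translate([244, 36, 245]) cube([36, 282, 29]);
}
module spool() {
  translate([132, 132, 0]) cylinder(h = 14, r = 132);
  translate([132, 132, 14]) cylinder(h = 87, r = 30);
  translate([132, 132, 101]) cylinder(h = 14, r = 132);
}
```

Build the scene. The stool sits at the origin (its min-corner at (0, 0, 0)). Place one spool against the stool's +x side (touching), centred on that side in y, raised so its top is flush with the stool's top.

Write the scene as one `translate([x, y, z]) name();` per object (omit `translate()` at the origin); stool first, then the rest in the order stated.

stool();
translate([280, 45, 313]) spool();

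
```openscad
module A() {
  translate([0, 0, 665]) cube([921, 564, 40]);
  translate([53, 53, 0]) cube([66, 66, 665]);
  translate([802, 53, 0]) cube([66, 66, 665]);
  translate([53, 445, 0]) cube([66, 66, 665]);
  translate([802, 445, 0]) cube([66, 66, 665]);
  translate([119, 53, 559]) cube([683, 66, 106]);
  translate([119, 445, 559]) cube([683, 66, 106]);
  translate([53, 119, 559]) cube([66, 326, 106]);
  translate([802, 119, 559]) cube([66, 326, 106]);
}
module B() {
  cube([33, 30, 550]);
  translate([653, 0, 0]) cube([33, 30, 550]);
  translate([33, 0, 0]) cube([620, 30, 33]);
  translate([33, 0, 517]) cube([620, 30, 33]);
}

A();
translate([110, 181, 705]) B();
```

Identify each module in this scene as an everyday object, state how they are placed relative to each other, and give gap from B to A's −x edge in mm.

A is a table. B is a picture frame. The picture frame is on top of the table. The gap from the picture frame to the table's −x edge is 110 mm.

The picture frame's min-x is at 110; the table's min-x is 0; gap = 110 mm.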